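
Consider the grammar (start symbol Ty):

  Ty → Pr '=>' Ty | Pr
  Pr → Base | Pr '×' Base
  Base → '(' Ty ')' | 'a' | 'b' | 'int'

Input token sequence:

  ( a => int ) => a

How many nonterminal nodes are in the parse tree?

12

[Ty [Pr [Base ( [Ty [Pr [Base a]] => [Ty [Pr [Base int]]]] )]] => [Ty [Pr [Base a]]]]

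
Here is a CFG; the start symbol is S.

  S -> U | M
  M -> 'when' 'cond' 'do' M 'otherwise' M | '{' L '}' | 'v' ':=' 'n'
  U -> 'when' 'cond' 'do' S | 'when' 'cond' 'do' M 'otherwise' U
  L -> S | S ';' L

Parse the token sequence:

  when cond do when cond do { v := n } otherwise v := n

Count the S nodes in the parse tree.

3

[S [U when cond do [S [M when cond do [M { [L [S [M v := n]]] }] otherwise [M v := n]]]]]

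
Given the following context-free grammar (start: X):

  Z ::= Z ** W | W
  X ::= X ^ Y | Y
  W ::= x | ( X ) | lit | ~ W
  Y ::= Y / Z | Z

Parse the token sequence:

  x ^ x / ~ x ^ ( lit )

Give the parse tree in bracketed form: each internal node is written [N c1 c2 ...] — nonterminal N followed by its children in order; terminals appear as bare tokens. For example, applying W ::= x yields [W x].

[X [X [X [Y [Z [W x]]]] ^ [Y [Y [Z [W x]]] / [Z [W ~ [W x]]]]] ^ [Y [Z [W ( [X [Y [Z [W lit]]]] )]]]]

X
X ^ Y
X ^ Y ^ Y
Y ^ Y ^ Y
Z ^ Y ^ Y
W ^ Y ^ Y
x ^ Y ^ Y
x ^ Y / Z ^ Y
x ^ Z / Z ^ Y
x ^ W / Z ^ Y
x ^ x / Z ^ Y
x ^ x / W ^ Y
x ^ x / ~ W ^ Y
x ^ x / ~ x ^ Y
x ^ x / ~ x ^ Z
x ^ x / ~ x ^ W
x ^ x / ~ x ^ ( X )
x ^ x / ~ x ^ ( Y )
x ^ x / ~ x ^ ( Z )
x ^ x / ~ x ^ ( W )
x ^ x / ~ x ^ ( lit )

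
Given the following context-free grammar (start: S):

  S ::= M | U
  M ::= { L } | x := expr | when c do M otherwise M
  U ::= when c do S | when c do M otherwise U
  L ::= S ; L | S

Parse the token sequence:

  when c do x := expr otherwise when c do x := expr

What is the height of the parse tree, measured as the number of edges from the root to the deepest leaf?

[S [U when c do [M x := expr] otherwise [U when c do [S [M x := expr]]]]]

5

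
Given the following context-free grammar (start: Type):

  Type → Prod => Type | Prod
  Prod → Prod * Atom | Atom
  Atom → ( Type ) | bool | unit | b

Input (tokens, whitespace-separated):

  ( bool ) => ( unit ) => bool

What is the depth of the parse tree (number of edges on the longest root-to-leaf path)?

[Type [Prod [Atom ( [Type [Prod [Atom bool]]] )]] => [Type [Prod [Atom ( [Type [Prod [Atom unit]]] )]] => [Type [Prod [Atom bool]]]]]

7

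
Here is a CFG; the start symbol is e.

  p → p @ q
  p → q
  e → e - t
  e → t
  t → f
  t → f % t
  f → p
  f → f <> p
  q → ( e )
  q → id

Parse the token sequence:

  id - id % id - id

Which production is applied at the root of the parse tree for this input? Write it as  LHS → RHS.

e → e - t

[e [e [e [t [f [p [q id]]]]] - [t [f [p [q id]]] % [t [f [p [q id]]]]]] - [t [f [p [q id]]]]]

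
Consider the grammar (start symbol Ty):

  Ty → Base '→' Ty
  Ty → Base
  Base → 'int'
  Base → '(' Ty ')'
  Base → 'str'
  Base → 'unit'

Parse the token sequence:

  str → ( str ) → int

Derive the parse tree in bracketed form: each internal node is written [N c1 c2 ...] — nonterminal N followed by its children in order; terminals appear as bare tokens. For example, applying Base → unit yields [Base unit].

Ty
Base → Ty
str → Ty
str → Base → Ty
str → ( Ty ) → Ty
str → ( Base ) → Ty
str → ( str ) → Ty
str → ( str ) → Base
str → ( str ) → int

[Ty [Base str] → [Ty [Base ( [Ty [Base str]] )] → [Ty [Base int]]]]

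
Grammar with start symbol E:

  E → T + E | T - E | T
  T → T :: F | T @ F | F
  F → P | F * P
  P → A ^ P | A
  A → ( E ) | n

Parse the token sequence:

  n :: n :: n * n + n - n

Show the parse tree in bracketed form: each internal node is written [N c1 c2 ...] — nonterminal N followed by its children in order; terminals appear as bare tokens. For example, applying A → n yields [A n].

[E [T [T [T [F [P [A n]]]] :: [F [P [A n]]]] :: [F [F [P [A n]]] * [P [A n]]]] + [E [T [F [P [A n]]]] - [E [T [F [P [A n]]]]]]]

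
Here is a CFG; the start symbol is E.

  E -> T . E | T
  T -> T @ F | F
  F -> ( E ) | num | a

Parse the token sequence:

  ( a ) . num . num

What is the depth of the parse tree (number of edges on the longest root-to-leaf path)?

[E [T [F ( [E [T [F a]]] )]] . [E [T [F num]] . [E [T [F num]]]]]

6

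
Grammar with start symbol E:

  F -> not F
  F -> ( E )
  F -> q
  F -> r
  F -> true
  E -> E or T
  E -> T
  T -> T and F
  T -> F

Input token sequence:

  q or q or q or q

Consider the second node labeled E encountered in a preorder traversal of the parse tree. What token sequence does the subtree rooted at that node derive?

[E [E [E [E [T [F q]]] or [T [F q]]] or [T [F q]]] or [T [F q]]]

q or q or q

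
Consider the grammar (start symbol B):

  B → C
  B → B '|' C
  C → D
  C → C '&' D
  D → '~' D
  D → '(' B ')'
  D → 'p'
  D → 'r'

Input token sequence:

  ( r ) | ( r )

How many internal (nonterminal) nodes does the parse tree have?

12

[B [B [C [D ( [B [C [D r]]] )]]] | [C [D ( [B [C [D r]]] )]]]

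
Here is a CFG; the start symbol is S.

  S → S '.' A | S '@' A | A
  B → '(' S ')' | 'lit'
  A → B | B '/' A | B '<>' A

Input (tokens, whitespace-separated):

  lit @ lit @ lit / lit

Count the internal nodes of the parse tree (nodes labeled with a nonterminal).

11

[S [S [S [A [B lit]]] @ [A [B lit]]] @ [A [B lit] / [A [B lit]]]]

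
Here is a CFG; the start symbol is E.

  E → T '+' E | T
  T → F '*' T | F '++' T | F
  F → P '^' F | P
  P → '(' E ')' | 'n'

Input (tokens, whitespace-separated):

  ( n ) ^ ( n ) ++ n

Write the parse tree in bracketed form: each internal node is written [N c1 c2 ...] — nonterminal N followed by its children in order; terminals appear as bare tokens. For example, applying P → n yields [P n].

E
T
F ++ T
P ^ F ++ T
( E ) ^ F ++ T
( T ) ^ F ++ T
( F ) ^ F ++ T
( P ) ^ F ++ T
( n ) ^ F ++ T
( n ) ^ P ++ T
( n ) ^ ( E ) ++ T
( n ) ^ ( T ) ++ T
( n ) ^ ( F ) ++ T
( n ) ^ ( P ) ++ T
( n ) ^ ( n ) ++ T
( n ) ^ ( n ) ++ F
( n ) ^ ( n ) ++ P
( n ) ^ ( n ) ++ n

[E [T [F [P ( [E [T [F [P n]]]] )] ^ [F [P ( [E [T [F [P n]]]] )]]] ++ [T [F [P n]]]]]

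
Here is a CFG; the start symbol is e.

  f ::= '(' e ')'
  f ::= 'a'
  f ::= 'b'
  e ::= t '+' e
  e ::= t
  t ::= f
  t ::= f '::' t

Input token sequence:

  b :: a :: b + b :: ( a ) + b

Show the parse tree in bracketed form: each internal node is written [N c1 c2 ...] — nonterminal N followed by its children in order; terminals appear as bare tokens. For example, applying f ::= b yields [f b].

e
t + e
f :: t + e
b :: t + e
b :: f :: t + e
b :: a :: t + e
b :: a :: f + e
b :: a :: b + e
b :: a :: b + t + e
b :: a :: b + f :: t + e
b :: a :: b + b :: t + e
b :: a :: b + b :: f + e
b :: a :: b + b :: ( e ) + e
b :: a :: b + b :: ( t ) + e
b :: a :: b + b :: ( f ) + e
b :: a :: b + b :: ( a ) + e
b :: a :: b + b :: ( a ) + t
b :: a :: b + b :: ( a ) + f
b :: a :: b + b :: ( a ) + b

[e [t [f b] :: [t [f a] :: [t [f b]]]] + [e [t [f b] :: [t [f ( [e [t [f a]]] )]]] + [e [t [f b]]]]]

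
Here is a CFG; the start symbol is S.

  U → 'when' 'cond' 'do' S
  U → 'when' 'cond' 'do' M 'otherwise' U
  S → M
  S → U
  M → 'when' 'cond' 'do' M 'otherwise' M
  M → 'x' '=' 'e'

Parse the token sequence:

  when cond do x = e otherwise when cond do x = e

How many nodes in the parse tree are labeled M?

[S [U when cond do [M x = e] otherwise [U when cond do [S [M x = e]]]]]

2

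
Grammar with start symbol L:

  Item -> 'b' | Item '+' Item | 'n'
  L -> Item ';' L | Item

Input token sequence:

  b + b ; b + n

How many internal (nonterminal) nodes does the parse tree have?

8

[L [Item [Item b] + [Item b]] ; [L [Item [Item b] + [Item n]]]]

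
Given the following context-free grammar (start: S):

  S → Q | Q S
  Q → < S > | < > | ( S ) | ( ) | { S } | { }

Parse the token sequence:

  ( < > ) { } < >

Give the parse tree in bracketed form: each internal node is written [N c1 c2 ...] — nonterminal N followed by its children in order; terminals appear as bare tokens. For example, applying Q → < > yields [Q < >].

S
Q S
( S ) S
( Q ) S
( < > ) S
( < > ) Q S
( < > ) { } S
( < > ) { } Q
( < > ) { } < >

[S [Q ( [S [Q < >]] )] [S [Q { }] [S [Q < >]]]]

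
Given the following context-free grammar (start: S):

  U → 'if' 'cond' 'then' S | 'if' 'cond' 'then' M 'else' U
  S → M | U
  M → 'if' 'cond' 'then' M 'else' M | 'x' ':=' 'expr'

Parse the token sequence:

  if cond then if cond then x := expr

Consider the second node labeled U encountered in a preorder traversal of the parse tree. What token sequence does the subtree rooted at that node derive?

if cond then x := expr

[S [U if cond then [S [U if cond then [S [M x := expr]]]]]]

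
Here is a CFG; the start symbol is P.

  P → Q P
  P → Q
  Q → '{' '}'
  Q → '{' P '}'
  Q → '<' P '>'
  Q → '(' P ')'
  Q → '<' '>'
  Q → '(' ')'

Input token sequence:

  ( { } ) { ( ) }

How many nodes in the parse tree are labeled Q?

4

[P [Q ( [P [Q { }]] )] [P [Q { [P [Q ( )]] }]]]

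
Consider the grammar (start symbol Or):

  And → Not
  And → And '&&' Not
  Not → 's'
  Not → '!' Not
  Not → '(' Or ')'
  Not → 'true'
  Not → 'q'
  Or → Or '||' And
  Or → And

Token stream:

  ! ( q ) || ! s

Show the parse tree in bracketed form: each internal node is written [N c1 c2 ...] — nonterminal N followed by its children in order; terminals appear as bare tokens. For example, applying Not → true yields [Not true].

Or
Or || And
And || And
Not || And
! Not || And
! ( Or ) || And
! ( And ) || And
! ( Not ) || And
! ( q ) || And
! ( q ) || Not
! ( q ) || ! Not
! ( q ) || ! s

[Or [Or [And [Not ! [Not ( [Or [And [Not q]]] )]]]] || [And [Not ! [Not s]]]]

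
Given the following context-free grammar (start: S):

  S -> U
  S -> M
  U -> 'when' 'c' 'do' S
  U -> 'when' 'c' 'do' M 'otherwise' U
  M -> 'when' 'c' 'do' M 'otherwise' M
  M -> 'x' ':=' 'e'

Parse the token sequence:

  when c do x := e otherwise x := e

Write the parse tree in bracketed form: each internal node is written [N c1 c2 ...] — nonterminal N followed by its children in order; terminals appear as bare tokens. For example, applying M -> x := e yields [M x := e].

S
M
when c do M otherwise M
when c do x := e otherwise M
when c do x := e otherwise x := e

[S [M when c do [M x := e] otherwise [M x := e]]]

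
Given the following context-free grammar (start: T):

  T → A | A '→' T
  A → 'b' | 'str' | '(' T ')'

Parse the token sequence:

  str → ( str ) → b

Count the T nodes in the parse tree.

[T [A str] → [T [A ( [T [A str]] )] → [T [A b]]]]

4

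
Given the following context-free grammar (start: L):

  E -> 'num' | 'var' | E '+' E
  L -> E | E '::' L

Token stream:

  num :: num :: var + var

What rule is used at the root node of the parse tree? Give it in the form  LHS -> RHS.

L -> E '::' L

[L [E num] :: [L [E num] :: [L [E [E var] + [E var]]]]]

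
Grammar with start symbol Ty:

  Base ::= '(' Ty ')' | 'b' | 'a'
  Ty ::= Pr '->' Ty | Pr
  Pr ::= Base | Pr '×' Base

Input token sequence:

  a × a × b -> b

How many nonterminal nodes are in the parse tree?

[Ty [Pr [Pr [Pr [Base a]] × [Base a]] × [Base b]] -> [Ty [Pr [Base b]]]]

10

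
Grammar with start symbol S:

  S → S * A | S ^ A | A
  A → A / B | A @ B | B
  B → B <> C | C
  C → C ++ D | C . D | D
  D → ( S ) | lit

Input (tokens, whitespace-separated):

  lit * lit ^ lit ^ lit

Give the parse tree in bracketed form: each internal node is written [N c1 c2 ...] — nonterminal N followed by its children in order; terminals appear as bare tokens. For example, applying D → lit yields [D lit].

[S [S [S [S [A [B [C [D lit]]]]] * [A [B [C [D lit]]]]] ^ [A [B [C [D lit]]]]] ^ [A [B [C [D lit]]]]]

S
S ^ A
S ^ A ^ A
S * A ^ A ^ A
A * A ^ A ^ A
B * A ^ A ^ A
C * A ^ A ^ A
D * A ^ A ^ A
lit * A ^ A ^ A
lit * B ^ A ^ A
lit * C ^ A ^ A
lit * D ^ A ^ A
lit * lit ^ A ^ A
lit * lit ^ B ^ A
lit * lit ^ C ^ A
lit * lit ^ D ^ A
lit * lit ^ lit ^ A
lit * lit ^ lit ^ B
lit * lit ^ lit ^ C
lit * lit ^ lit ^ D
lit * lit ^ lit ^ lit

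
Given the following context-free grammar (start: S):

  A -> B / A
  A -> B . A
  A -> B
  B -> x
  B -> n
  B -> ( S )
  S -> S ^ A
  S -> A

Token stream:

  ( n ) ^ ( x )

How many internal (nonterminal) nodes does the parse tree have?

12

[S [S [A [B ( [S [A [B n]]] )]]] ^ [A [B ( [S [A [B x]]] )]]]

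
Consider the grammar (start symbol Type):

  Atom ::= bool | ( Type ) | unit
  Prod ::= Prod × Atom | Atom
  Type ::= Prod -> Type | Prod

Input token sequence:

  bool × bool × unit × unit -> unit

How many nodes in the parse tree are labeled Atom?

[Type [Prod [Prod [Prod [Prod [Atom bool]] × [Atom bool]] × [Atom unit]] × [Atom unit]] -> [Type [Prod [Atom unit]]]]

5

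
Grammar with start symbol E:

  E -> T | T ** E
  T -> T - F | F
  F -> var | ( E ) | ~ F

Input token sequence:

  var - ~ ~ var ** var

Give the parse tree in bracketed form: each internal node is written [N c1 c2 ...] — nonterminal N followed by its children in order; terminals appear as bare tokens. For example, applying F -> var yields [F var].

E
T ** E
T - F ** E
F - F ** E
var - F ** E
var - ~ F ** E
var - ~ ~ F ** E
var - ~ ~ var ** E
var - ~ ~ var ** T
var - ~ ~ var ** F
var - ~ ~ var ** var

[E [T [T [F var]] - [F ~ [F ~ [F var]]]] ** [E [T [F var]]]]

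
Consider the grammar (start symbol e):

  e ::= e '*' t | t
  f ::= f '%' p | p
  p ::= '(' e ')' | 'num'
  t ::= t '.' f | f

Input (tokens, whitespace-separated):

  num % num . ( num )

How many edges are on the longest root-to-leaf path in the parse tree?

[e [t [t [f [f [p num]] % [p num]]] . [f [p ( [e [t [f [p num]]]] )]]]]

8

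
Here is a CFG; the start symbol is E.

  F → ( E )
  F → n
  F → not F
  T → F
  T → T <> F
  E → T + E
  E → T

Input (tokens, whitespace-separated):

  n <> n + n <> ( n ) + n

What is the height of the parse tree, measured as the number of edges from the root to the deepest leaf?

[E [T [T [F n]] <> [F n]] + [E [T [T [F n]] <> [F ( [E [T [F n]]] )]] + [E [T [F n]]]]]

7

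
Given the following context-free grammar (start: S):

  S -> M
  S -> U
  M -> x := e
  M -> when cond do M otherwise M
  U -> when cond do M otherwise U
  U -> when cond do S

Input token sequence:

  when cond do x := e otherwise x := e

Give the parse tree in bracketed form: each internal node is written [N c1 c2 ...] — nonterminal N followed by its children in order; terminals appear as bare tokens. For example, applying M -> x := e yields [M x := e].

[S [M when cond do [M x := e] otherwise [M x := e]]]

S
M
when cond do M otherwise M
when cond do x := e otherwise M
when cond do x := e otherwise x := e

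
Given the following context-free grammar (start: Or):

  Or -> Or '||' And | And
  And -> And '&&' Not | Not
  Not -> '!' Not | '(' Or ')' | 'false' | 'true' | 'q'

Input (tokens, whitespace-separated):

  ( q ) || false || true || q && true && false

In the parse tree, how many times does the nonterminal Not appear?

7

[Or [Or [Or [Or [And [Not ( [Or [And [Not q]]] )]]] || [And [Not false]]] || [And [Not true]]] || [And [And [And [Not q]] && [Not true]] && [Not false]]]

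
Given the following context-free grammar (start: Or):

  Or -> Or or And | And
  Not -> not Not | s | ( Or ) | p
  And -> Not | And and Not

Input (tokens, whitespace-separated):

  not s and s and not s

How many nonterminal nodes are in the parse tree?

9

[Or [And [And [And [Not not [Not s]]] and [Not s]] and [Not not [Not s]]]]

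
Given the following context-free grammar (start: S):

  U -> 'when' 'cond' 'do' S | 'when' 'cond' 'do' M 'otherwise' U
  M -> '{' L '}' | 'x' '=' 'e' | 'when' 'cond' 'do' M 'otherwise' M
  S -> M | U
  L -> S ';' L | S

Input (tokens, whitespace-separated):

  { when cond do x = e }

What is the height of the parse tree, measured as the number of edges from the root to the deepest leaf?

7

[S [M { [L [S [U when cond do [S [M x = e]]]]] }]]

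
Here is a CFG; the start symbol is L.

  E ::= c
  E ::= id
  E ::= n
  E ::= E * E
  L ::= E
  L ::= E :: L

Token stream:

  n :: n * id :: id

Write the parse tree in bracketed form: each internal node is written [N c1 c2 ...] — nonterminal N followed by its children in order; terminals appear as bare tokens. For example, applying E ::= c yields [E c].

[L [E n] :: [L [E [E n] * [E id]] :: [L [E id]]]]

L
E :: L
n :: L
n :: E :: L
n :: E * E :: L
n :: n * E :: L
n :: n * id :: L
n :: n * id :: E
n :: n * id :: id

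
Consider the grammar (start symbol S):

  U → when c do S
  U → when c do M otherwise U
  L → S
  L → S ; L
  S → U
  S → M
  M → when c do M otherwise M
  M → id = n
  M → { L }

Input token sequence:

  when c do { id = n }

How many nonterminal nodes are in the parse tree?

7

[S [U when c do [S [M { [L [S [M id = n]]] }]]]]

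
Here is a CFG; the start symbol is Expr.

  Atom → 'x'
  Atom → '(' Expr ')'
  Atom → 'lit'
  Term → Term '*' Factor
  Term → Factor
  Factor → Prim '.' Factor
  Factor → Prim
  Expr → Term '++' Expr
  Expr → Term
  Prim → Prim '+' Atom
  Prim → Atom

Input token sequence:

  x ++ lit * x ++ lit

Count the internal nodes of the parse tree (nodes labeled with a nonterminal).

[Expr [Term [Factor [Prim [Atom x]]]] ++ [Expr [Term [Term [Factor [Prim [Atom lit]]]] * [Factor [Prim [Atom x]]]] ++ [Expr [Term [Factor [Prim [Atom lit]]]]]]]

19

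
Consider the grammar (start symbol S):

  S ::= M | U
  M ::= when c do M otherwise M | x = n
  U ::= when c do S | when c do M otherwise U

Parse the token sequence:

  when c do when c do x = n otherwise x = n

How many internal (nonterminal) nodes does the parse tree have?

[S [U when c do [S [M when c do [M x = n] otherwise [M x = n]]]]]

6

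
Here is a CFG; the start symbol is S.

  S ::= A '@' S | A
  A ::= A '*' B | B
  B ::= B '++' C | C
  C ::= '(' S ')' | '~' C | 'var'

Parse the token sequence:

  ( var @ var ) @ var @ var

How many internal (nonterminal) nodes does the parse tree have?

[S [A [B [C ( [S [A [B [C var]]] @ [S [A [B [C var]]]]] )]]] @ [S [A [B [C var]]] @ [S [A [B [C var]]]]]]

20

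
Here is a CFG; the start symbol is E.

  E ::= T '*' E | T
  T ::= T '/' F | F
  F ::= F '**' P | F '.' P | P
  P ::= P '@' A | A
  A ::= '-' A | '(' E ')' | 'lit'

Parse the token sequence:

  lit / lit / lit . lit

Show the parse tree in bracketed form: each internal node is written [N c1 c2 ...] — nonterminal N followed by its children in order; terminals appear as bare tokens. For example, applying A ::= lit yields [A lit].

E
T
T / F
T / F / F
F / F / F
P / F / F
A / F / F
lit / F / F
lit / P / F
lit / A / F
lit / lit / F
lit / lit / F . P
lit / lit / P . P
lit / lit / A . P
lit / lit / lit . P
lit / lit / lit . A
lit / lit / lit . lit

[E [T [T [T [F [P [A lit]]]] / [F [P [A lit]]]] / [F [F [P [A lit]]] . [P [A lit]]]]]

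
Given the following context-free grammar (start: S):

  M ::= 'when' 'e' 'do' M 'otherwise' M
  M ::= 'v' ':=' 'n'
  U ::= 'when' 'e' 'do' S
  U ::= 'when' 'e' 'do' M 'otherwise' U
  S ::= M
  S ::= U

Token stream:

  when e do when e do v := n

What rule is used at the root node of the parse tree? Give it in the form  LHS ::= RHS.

[S [U when e do [S [U when e do [S [M v := n]]]]]]

S ::= U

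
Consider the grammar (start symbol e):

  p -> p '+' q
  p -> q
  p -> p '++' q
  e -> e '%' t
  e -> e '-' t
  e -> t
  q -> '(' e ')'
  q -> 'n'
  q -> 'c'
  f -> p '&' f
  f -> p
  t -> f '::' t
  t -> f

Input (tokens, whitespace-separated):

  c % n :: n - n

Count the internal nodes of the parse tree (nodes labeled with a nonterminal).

19

[e [e [e [t [f [p [q c]]]]] % [t [f [p [q n]]] :: [t [f [p [q n]]]]]] - [t [f [p [q n]]]]]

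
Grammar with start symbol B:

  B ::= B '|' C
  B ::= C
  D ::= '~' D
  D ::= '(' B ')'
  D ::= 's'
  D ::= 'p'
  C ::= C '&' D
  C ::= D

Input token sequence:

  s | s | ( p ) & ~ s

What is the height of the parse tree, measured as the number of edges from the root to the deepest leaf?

[B [B [B [C [D s]]] | [C [D s]]] | [C [C [D ( [B [C [D p]]] )]] & [D ~ [D s]]]]

7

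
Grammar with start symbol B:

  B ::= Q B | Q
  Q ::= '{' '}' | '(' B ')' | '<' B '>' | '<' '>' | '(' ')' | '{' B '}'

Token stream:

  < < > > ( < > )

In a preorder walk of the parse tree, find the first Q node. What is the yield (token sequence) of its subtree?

< < > >

[B [Q < [B [Q < >]] >] [B [Q ( [B [Q < >]] )]]]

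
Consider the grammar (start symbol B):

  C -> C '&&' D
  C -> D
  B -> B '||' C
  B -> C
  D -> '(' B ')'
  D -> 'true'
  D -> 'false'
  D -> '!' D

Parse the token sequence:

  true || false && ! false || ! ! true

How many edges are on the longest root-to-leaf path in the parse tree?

5

[B [B [B [C [D true]]] || [C [C [D false]] && [D ! [D false]]]] || [C [D ! [D ! [D true]]]]]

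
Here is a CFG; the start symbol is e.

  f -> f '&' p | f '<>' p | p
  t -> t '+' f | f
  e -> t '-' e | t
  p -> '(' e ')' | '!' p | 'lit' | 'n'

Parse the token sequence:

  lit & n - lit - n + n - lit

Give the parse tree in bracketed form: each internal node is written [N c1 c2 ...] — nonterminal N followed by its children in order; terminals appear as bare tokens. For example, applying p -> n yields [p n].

e
t - e
f - e
f & p - e
p & p - e
lit & p - e
lit & n - e
lit & n - t - e
lit & n - f - e
lit & n - p - e
lit & n - lit - e
lit & n - lit - t - e
lit & n - lit - t + f - e
lit & n - lit - f + f - e
lit & n - lit - p + f - e
lit & n - lit - n + f - e
lit & n - lit - n + p - e
lit & n - lit - n + n - e
lit & n - lit - n + n - t
lit & n - lit - n + n - f
lit & n - lit - n + n - p
lit & n - lit - n + n - lit

[e [t [f [f [p lit]] & [p n]]] - [e [t [f [p lit]]] - [e [t [t [f [p n]]] + [f [p n]]] - [e [t [f [p lit]]]]]]]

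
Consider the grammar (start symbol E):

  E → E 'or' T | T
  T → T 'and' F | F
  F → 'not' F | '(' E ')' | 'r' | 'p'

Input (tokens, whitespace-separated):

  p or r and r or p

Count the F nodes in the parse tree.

[E [E [E [T [F p]]] or [T [T [F r]] and [F r]]] or [T [F p]]]

4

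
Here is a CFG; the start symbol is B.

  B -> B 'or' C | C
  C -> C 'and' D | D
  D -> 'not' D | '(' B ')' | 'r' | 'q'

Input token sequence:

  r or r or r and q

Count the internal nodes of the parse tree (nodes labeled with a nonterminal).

11

[B [B [B [C [D r]]] or [C [D r]]] or [C [C [D r]] and [D q]]]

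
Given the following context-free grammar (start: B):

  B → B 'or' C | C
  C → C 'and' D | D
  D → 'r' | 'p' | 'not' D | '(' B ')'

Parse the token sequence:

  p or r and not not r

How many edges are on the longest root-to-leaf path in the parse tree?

5

[B [B [C [D p]]] or [C [C [D r]] and [D not [D not [D r]]]]]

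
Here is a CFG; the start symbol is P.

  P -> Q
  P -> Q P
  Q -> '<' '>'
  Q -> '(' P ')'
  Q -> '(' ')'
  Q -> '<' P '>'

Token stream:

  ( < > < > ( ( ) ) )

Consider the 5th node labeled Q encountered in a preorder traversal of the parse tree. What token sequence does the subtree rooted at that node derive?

( )

[P [Q ( [P [Q < >] [P [Q < >] [P [Q ( [P [Q ( )]] )]]]] )]]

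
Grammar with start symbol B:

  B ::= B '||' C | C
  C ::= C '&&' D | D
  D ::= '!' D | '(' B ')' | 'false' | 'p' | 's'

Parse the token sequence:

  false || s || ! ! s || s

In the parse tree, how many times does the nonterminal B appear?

4

[B [B [B [B [C [D false]]] || [C [D s]]] || [C [D ! [D ! [D s]]]]] || [C [D s]]]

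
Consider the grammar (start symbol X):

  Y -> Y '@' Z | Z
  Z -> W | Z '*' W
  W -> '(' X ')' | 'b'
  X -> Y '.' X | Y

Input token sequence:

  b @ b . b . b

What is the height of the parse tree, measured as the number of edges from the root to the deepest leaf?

6

[X [Y [Y [Z [W b]]] @ [Z [W b]]] . [X [Y [Z [W b]]] . [X [Y [Z [W b]]]]]]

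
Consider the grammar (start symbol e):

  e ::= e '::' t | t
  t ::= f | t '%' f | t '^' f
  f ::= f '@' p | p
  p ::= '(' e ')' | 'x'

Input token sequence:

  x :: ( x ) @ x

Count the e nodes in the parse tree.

[e [e [t [f [p x]]]] :: [t [f [f [p ( [e [t [f [p x]]]] )]] @ [p x]]]]

3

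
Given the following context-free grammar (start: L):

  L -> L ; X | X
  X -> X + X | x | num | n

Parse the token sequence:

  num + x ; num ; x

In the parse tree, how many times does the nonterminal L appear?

[L [L [L [X [X num] + [X x]]] ; [X num]] ; [X x]]

3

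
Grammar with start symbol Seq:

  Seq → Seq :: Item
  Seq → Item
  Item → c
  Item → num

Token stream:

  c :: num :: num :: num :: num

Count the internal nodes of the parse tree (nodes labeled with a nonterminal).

10

[Seq [Seq [Seq [Seq [Seq [Item c]] :: [Item num]] :: [Item num]] :: [Item num]] :: [Item num]]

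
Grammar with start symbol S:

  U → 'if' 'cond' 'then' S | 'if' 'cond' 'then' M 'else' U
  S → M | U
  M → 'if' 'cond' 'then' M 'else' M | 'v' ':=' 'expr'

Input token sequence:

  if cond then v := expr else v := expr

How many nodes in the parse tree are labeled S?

1

[S [M if cond then [M v := expr] else [M v := expr]]]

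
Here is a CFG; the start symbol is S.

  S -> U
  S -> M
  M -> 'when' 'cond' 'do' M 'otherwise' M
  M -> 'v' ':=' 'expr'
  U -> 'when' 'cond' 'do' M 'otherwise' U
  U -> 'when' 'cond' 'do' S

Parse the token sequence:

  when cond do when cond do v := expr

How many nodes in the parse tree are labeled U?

[S [U when cond do [S [U when cond do [S [M v := expr]]]]]]

2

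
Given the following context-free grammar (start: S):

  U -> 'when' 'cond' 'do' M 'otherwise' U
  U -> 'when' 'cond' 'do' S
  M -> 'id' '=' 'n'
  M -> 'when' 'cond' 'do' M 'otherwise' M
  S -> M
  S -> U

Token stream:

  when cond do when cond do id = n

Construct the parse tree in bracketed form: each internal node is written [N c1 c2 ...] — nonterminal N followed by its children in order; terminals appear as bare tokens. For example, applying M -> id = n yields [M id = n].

[S [U when cond do [S [U when cond do [S [M id = n]]]]]]

S
U
when cond do S
when cond do U
when cond do when cond do S
when cond do when cond do M
when cond do when cond do id = n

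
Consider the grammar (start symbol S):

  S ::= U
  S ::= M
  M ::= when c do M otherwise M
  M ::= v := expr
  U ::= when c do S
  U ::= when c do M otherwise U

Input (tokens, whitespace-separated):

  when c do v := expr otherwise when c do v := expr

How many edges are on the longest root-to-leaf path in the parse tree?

5

[S [U when c do [M v := expr] otherwise [U when c do [S [M v := expr]]]]]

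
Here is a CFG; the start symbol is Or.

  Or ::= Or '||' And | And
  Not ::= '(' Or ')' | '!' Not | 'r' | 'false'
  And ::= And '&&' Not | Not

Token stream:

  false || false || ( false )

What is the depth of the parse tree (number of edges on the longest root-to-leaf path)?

[Or [Or [Or [And [Not false]]] || [And [Not false]]] || [And [Not ( [Or [And [Not false]]] )]]]

6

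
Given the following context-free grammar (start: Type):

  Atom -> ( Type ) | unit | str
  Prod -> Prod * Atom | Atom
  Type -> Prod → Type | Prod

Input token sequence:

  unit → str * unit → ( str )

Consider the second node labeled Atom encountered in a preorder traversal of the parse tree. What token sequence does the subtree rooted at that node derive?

[Type [Prod [Atom unit]] → [Type [Prod [Prod [Atom str]] * [Atom unit]] → [Type [Prod [Atom ( [Type [Prod [Atom str]]] )]]]]]

str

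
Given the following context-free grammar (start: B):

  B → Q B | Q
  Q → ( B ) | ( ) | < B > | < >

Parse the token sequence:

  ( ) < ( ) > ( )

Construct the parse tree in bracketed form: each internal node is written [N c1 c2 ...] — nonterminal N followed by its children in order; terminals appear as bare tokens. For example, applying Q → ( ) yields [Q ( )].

[B [Q ( )] [B [Q < [B [Q ( )]] >] [B [Q ( )]]]]

B
Q B
( ) B
( ) Q B
( ) < B > B
( ) < Q > B
( ) < ( ) > B
( ) < ( ) > Q
( ) < ( ) > ( )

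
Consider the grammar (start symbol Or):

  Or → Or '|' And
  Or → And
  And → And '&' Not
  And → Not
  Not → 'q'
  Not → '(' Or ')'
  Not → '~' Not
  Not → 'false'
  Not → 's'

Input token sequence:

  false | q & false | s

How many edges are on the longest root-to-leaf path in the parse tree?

5

[Or [Or [Or [And [Not false]]] | [And [And [Not q]] & [Not false]]] | [And [Not s]]]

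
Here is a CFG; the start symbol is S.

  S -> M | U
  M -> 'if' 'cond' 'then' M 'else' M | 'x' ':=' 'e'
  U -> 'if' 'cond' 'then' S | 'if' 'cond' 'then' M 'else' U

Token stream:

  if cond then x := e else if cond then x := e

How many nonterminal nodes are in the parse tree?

[S [U if cond then [M x := e] else [U if cond then [S [M x := e]]]]]

6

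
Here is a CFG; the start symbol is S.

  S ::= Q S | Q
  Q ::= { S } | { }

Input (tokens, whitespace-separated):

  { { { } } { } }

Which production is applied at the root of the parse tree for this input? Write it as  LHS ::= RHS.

S ::= Q

[S [Q { [S [Q { [S [Q { }]] }] [S [Q { }]]] }]]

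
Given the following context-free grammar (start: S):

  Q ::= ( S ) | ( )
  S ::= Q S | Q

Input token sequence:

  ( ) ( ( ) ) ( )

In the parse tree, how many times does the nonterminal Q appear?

4

[S [Q ( )] [S [Q ( [S [Q ( )]] )] [S [Q ( )]]]]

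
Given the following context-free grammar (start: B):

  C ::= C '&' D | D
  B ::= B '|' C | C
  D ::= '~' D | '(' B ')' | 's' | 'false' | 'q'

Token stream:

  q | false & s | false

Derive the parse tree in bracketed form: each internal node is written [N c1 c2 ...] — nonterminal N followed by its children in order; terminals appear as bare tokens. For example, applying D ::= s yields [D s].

B
B | C
B | C | C
C | C | C
D | C | C
q | C | C
q | C & D | C
q | D & D | C
q | false & D | C
q | false & s | C
q | false & s | D
q | false & s | false

[B [B [B [C [D q]]] | [C [C [D false]] & [D s]]] | [C [D false]]]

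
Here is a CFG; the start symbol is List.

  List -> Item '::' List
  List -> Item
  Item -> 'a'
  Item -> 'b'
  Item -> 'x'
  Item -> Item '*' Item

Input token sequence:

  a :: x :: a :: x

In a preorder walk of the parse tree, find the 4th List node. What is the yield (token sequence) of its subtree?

[List [Item a] :: [List [Item x] :: [List [Item a] :: [List [Item x]]]]]

x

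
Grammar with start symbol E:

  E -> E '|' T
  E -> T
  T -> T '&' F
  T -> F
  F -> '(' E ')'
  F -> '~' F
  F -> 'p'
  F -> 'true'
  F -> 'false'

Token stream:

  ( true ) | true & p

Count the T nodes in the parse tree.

4

[E [E [T [F ( [E [T [F true]]] )]]] | [T [T [F true]] & [F p]]]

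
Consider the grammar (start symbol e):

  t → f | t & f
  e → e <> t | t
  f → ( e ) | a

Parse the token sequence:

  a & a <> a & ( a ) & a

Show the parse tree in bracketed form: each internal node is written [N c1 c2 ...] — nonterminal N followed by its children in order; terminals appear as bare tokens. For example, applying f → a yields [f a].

[e [e [t [t [f a]] & [f a]]] <> [t [t [t [f a]] & [f ( [e [t [f a]]] )]] & [f a]]]

e
e <> t
t <> t
t & f <> t
f & f <> t
a & f <> t
a & a <> t
a & a <> t & f
a & a <> t & f & f
a & a <> f & f & f
a & a <> a & f & f
a & a <> a & ( e ) & f
a & a <> a & ( t ) & f
a & a <> a & ( f ) & f
a & a <> a & ( a ) & f
a & a <> a & ( a ) & a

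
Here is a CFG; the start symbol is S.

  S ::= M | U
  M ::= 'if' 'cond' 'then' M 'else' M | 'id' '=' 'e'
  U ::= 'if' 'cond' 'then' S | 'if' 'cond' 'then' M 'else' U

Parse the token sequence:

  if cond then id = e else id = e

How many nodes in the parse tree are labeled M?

[S [M if cond then [M id = e] else [M id = e]]]

3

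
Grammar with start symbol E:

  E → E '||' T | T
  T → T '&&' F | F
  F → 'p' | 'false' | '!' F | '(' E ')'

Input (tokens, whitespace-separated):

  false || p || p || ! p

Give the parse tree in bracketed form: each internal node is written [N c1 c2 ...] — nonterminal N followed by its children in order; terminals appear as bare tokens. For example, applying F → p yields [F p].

[E [E [E [E [T [F false]]] || [T [F p]]] || [T [F p]]] || [T [F ! [F p]]]]

E
E || T
E || T || T
E || T || T || T
T || T || T || T
F || T || T || T
false || T || T || T
false || F || T || T
false || p || T || T
false || p || F || T
false || p || p || T
false || p || p || F
false || p || p || ! F
false || p || p || ! p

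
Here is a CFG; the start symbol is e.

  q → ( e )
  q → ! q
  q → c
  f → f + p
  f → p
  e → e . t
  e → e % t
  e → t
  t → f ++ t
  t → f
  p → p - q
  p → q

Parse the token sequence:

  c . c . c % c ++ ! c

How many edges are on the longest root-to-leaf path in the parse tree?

8

[e [e [e [e [t [f [p [q c]]]]] . [t [f [p [q c]]]]] . [t [f [p [q c]]]]] % [t [f [p [q c]]] ++ [t [f [p [q ! [q c]]]]]]]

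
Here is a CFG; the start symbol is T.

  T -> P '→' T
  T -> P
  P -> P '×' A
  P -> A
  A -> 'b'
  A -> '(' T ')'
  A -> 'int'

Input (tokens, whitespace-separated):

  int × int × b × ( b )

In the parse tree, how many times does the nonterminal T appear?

[T [P [P [P [P [A int]] × [A int]] × [A b]] × [A ( [T [P [A b]]] )]]]

2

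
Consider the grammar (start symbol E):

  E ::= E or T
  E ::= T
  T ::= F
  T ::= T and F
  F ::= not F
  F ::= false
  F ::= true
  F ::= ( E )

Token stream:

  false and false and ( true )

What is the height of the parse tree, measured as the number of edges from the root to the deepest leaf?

[E [T [T [T [F false]] and [F false]] and [F ( [E [T [F true]]] )]]]

6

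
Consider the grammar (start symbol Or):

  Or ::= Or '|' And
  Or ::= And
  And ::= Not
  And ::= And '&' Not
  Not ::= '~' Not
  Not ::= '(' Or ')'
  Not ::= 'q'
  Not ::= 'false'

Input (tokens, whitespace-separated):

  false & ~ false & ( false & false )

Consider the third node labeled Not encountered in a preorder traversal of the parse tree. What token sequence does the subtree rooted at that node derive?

[Or [And [And [And [Not false]] & [Not ~ [Not false]]] & [Not ( [Or [And [And [Not false]] & [Not false]]] )]]]

false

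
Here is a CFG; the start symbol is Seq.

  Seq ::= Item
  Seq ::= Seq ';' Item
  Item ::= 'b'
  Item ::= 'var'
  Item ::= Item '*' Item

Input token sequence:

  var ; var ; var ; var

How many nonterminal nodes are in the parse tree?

[Seq [Seq [Seq [Seq [Item var]] ; [Item var]] ; [Item var]] ; [Item var]]

8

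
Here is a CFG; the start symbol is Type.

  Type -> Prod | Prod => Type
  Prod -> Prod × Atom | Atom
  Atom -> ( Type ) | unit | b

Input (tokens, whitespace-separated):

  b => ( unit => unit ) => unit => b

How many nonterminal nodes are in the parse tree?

18

[Type [Prod [Atom b]] => [Type [Prod [Atom ( [Type [Prod [Atom unit]] => [Type [Prod [Atom unit]]]] )]] => [Type [Prod [Atom unit]] => [Type [Prod [Atom b]]]]]]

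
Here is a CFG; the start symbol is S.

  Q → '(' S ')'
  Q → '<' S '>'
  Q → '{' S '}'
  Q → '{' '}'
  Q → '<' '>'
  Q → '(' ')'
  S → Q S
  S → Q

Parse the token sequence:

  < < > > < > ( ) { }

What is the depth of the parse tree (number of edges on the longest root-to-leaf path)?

[S [Q < [S [Q < >]] >] [S [Q < >] [S [Q ( )] [S [Q { }]]]]]

5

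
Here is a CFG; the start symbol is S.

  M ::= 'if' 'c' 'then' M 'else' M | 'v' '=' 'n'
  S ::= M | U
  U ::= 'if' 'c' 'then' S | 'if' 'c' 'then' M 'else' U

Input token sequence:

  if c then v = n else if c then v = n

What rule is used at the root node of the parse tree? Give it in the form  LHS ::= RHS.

[S [U if c then [M v = n] else [U if c then [S [M v = n]]]]]

S ::= U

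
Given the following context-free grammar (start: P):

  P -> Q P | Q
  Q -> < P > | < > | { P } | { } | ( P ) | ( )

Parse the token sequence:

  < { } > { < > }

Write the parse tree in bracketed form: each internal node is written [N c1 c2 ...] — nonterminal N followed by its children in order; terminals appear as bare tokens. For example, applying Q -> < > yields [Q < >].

[P [Q < [P [Q { }]] >] [P [Q { [P [Q < >]] }]]]

P
Q P
< P > P
< Q > P
< { } > P
< { } > Q
< { } > { P }
< { } > { Q }
< { } > { < > }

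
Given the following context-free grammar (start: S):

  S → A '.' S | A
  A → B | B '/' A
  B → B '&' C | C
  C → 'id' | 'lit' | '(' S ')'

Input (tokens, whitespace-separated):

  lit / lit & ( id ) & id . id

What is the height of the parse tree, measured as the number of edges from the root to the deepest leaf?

[S [A [B [C lit]] / [A [B [B [B [C lit]] & [C ( [S [A [B [C id]]]] )]] & [C id]]]] . [S [A [B [C id]]]]]

10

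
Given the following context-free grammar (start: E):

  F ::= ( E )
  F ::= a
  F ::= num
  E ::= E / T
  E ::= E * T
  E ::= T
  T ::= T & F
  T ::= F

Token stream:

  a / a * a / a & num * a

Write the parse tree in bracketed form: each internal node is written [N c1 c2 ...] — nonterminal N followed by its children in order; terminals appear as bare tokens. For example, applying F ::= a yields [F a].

[E [E [E [E [E [T [F a]]] / [T [F a]]] * [T [F a]]] / [T [T [F a]] & [F num]]] * [T [F a]]]

E
E * T
E / T * T
E * T / T * T
E / T * T / T * T
T / T * T / T * T
F / T * T / T * T
a / T * T / T * T
a / F * T / T * T
a / a * T / T * T
a / a * F / T * T
a / a * a / T * T
a / a * a / T & F * T
a / a * a / F & F * T
a / a * a / a & F * T
a / a * a / a & num * T
a / a * a / a & num * F
a / a * a / a & num * a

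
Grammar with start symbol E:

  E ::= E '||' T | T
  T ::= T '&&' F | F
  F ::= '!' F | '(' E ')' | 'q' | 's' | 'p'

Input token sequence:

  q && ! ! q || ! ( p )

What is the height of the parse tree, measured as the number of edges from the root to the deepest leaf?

7

[E [E [T [T [F q]] && [F ! [F ! [F q]]]]] || [T [F ! [F ( [E [T [F p]]] )]]]]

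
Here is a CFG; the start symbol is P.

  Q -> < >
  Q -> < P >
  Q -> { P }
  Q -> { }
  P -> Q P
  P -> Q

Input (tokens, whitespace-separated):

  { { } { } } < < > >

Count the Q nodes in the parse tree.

5

[P [Q { [P [Q { }] [P [Q { }]]] }] [P [Q < [P [Q < >]] >]]]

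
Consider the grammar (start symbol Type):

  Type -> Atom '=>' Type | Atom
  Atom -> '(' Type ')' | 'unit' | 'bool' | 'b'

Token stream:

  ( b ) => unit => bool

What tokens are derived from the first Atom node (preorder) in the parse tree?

( b )

[Type [Atom ( [Type [Atom b]] )] => [Type [Atom unit] => [Type [Atom bool]]]]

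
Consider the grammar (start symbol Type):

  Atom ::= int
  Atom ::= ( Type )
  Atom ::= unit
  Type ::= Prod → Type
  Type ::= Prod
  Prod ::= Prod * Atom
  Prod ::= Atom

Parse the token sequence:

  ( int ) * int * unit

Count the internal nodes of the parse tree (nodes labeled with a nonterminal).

10

[Type [Prod [Prod [Prod [Atom ( [Type [Prod [Atom int]]] )]] * [Atom int]] * [Atom unit]]]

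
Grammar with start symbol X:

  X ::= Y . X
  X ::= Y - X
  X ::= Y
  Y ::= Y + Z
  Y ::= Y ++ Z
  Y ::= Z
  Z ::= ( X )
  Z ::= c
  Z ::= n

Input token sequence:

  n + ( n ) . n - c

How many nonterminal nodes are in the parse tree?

14

[X [Y [Y [Z n]] + [Z ( [X [Y [Z n]]] )]] . [X [Y [Z n]] - [X [Y [Z c]]]]]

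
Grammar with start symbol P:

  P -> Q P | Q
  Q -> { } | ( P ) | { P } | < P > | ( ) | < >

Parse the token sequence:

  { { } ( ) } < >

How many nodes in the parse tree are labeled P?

[P [Q { [P [Q { }] [P [Q ( )]]] }] [P [Q < >]]]

4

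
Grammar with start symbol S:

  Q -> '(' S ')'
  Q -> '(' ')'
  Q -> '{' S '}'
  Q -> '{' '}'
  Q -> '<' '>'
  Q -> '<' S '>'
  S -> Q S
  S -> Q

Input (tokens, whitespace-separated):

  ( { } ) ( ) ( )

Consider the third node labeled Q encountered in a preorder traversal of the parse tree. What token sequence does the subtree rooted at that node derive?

( )

[S [Q ( [S [Q { }]] )] [S [Q ( )] [S [Q ( )]]]]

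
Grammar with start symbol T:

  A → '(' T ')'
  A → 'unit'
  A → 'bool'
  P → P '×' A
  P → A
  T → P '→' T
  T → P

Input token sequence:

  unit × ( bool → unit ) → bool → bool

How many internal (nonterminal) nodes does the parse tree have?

17

[T [P [P [A unit]] × [A ( [T [P [A bool]] → [T [P [A unit]]]] )]] → [T [P [A bool]] → [T [P [A bool]]]]]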